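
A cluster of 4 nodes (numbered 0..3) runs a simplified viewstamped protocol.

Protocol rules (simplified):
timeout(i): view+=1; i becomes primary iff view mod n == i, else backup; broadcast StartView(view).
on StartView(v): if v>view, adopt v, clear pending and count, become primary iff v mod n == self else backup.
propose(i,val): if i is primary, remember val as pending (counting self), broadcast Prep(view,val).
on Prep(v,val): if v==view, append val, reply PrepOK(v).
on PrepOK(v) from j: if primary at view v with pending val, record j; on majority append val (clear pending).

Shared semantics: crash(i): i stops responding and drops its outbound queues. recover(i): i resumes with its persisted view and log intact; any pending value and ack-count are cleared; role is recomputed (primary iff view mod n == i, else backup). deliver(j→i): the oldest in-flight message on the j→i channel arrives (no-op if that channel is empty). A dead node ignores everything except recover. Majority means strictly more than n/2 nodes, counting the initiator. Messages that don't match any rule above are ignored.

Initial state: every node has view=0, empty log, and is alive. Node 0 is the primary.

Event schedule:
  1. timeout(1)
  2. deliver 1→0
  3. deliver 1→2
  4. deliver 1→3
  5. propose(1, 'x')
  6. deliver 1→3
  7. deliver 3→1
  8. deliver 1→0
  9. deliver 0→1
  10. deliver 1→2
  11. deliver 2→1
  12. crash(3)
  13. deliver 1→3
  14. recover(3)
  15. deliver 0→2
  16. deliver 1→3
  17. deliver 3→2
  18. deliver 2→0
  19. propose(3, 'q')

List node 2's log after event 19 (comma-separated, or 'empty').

after 1 — timeout(1): n1:prim/v1/[-]
after 2 — deliver 1→0: n0:back/v1/[-]
after 3 — deliver 1→2: n2:back/v1/[-]
after 4 — deliver 1→3: n3:back/v1/[-]
after 5 — propose(1,'x'): ·
after 6 — deliver 1→3: n3:back/v1/[x]
after 7 — deliver 3→1: ·
after 8 — deliver 1→0: n0:back/v1/[x]
after 9 — deliver 0→1: n1:prim/v1/[x]
after 10 — deliver 1→2: n2:back/v1/[x]
after 11 — deliver 2→1: ·
after 12 — crash(3): n3:✗back/v1/[x]
after 13 — deliver 1→3: ·
after 14 — recover(3): n3:back/v1/[x]
after 15 — deliver 0→2: ·
after 16 — deliver 1→3: ·
after 17 — deliver 3→2: ·
after 18 — deliver 2→0: ·
after 19 — propose(3,'q'): ·

x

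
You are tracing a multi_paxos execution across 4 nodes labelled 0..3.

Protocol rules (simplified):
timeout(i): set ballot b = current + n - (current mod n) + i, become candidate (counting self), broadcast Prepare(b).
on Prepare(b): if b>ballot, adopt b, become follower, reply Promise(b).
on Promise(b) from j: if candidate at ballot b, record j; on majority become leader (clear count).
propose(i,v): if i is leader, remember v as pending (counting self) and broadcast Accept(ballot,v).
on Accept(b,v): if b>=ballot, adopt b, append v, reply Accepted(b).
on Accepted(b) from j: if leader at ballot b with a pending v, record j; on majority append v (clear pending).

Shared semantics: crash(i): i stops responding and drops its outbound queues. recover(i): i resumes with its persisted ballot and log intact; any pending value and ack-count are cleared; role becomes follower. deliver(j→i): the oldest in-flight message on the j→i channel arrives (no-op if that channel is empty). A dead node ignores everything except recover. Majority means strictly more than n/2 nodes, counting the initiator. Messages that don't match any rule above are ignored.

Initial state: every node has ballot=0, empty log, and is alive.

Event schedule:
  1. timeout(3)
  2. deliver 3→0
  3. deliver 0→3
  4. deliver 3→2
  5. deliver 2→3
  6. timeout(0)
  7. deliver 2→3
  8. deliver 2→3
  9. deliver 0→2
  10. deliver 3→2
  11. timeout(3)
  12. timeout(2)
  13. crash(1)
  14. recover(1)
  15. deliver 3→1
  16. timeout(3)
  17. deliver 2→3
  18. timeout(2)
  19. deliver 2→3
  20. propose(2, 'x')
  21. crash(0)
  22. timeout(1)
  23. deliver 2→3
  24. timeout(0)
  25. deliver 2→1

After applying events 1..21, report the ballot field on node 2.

[1] timeout(3) → N3(cand b7 [-])
[2] deliver 3→0 → N0(foll b7 [-])
[3] deliver 0→3 → ∅
[4] deliver 3→2 → N2(foll b7 [-])
[5] deliver 2→3 → N3(lead b7 [-])
[6] timeout(0) → N0(cand b8 [-])
[7] deliver 2→3 → ∅
[8] deliver 2→3 → ∅
[9] deliver 0→2 → N2(foll b8 [-])
[10] deliver 3→2 → ∅
[11] timeout(3) → N3(cand b11 [-])
[12] timeout(2) → N2(cand b14 [-])
[13] crash(1) → N1(✗foll b0 [-])
[14] recover(1) → N1(foll b0 [-])
[15] deliver 3→1 → N1(foll b7 [-])
[16] timeout(3) → N3(cand b15 [-])
[17] deliver 2→3 → ∅
[18] timeout(2) → N2(cand b18 [-])
[19] deliver 2→3 → N3(foll b18 [-])
[20] propose(2,'x') → ∅
[21] crash(0) → N0(✗cand b8 [-])

18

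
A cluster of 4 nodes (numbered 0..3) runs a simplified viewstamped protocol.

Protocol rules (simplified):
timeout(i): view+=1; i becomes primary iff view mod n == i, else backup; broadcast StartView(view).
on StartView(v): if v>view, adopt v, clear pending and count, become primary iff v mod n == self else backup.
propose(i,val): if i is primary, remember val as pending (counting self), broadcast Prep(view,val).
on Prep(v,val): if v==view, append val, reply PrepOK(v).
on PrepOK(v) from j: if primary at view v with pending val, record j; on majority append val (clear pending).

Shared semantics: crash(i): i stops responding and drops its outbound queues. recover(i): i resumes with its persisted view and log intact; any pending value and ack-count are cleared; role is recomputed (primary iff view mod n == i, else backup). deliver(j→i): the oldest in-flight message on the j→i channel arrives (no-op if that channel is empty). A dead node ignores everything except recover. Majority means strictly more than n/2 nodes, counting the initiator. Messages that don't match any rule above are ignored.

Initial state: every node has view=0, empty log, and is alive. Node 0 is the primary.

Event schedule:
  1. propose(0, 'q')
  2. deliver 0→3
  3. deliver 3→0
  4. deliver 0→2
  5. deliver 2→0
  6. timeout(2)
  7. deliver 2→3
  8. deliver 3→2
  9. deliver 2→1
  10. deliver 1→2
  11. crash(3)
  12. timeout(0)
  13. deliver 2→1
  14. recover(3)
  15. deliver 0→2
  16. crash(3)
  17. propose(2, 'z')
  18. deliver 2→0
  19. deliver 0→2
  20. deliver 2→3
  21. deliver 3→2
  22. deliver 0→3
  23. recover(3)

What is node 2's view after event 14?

step 1 propose(0,'q'): —
step 2 deliver 0→3: 3={back,v=0,log=q}
step 3 deliver 3→0: —
step 4 deliver 0→2: 2={back,v=0,log=q}
step 5 deliver 2→0: 0={prim,v=0,log=q}
step 6 timeout(2): 2={back,v=1,log=q}
step 7 deliver 2→3: 3={back,v=1,log=q}
step 8 deliver 3→2: —
step 9 deliver 2→1: 1={prim,v=1,log=-}
step 10 deliver 1→2: —
step 11 crash(3): 3={✗back,v=1,log=q}
step 12 timeout(0): 0={back,v=1,log=q}
step 13 deliver 2→1: —
step 14 recover(3): 3={back,v=1,log=q}

1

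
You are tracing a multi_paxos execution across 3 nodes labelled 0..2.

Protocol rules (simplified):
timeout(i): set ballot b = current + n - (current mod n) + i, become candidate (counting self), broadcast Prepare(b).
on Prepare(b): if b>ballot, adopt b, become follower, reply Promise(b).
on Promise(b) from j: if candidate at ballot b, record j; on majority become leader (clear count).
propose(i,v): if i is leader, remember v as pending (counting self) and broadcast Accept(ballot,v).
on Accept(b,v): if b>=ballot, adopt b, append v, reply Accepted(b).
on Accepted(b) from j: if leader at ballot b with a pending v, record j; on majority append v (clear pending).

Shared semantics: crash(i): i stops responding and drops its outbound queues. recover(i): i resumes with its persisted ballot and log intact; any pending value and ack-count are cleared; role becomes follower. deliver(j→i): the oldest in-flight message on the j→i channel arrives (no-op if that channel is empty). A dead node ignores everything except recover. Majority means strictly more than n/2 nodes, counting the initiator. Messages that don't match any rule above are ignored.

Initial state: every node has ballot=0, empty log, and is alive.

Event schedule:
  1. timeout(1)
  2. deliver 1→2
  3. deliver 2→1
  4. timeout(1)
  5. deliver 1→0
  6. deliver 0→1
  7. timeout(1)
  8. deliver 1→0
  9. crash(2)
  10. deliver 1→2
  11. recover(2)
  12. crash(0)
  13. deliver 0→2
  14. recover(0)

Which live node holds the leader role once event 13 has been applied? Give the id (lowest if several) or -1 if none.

-1

[1] timeout(1) → N1(cand b4 [-])
[2] deliver 1→2 → N2(foll b4 [-])
[3] deliver 2→1 → N1(lead b4 [-])
[4] timeout(1) → N1(cand b7 [-])
[5] deliver 1→0 → N0(foll b4 [-])
[6] deliver 0→1 → ∅
[7] timeout(1) → N1(cand b10 [-])
[8] deliver 1→0 → N0(foll b7 [-])
[9] crash(2) → N2(✗foll b4 [-])
[10] deliver 1→2 → ∅
[11] recover(2) → N2(foll b4 [-])
[12] crash(0) → N0(✗foll b7 [-])
[13] deliver 0→2 → ∅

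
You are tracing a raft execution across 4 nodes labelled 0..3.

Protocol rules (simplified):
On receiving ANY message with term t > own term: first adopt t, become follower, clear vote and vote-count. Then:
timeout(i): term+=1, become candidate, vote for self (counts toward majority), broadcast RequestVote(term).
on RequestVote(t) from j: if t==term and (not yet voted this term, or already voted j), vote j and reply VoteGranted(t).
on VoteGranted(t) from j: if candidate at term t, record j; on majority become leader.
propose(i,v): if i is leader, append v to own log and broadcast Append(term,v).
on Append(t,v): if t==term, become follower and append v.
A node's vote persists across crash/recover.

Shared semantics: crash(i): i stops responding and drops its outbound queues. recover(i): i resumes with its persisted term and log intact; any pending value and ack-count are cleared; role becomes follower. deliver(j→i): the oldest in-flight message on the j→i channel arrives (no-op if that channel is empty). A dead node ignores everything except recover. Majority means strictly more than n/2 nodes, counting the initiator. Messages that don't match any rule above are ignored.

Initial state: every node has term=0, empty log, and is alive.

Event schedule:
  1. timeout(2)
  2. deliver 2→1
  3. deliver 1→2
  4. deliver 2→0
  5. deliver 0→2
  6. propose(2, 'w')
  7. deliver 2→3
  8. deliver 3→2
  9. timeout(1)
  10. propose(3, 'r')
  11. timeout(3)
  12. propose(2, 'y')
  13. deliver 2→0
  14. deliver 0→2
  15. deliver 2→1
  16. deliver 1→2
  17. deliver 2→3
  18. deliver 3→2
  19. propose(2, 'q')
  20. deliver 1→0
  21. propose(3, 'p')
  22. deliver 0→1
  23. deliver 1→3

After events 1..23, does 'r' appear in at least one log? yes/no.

[1] timeout(2) → N2(cand t1 [-])
[2] deliver 2→1 → N1(foll t1 [-])
[3] deliver 1→2 → ∅
[4] deliver 2→0 → N0(foll t1 [-])
[5] deliver 0→2 → N2(lead t1 [-])
[6] propose(2,'w') → N2(lead t1 [w])
[7] deliver 2→3 → N3(foll t1 [-])
[8] deliver 3→2 → ∅
[9] timeout(1) → N1(cand t2 [-])
[10] propose(3,'r') → ∅
[11] timeout(3) → N3(cand t2 [-])
[12] propose(2,'y') → N2(lead t1 [w,y])
[13] deliver 2→0 → N0(foll t1 [w])
[14] deliver 0→2 → ∅
[15] deliver 2→1 → ∅
[16] deliver 1→2 → N2(foll t2 [w,y])
[17] deliver 2→3 → ∅
[18] deliver 3→2 → ∅
[19] propose(2,'q') → ∅
[20] deliver 1→0 → N0(foll t2 [w])
[21] propose(3,'p') → ∅
[22] deliver 0→1 → ∅
[23] deliver 1→3 → ∅

no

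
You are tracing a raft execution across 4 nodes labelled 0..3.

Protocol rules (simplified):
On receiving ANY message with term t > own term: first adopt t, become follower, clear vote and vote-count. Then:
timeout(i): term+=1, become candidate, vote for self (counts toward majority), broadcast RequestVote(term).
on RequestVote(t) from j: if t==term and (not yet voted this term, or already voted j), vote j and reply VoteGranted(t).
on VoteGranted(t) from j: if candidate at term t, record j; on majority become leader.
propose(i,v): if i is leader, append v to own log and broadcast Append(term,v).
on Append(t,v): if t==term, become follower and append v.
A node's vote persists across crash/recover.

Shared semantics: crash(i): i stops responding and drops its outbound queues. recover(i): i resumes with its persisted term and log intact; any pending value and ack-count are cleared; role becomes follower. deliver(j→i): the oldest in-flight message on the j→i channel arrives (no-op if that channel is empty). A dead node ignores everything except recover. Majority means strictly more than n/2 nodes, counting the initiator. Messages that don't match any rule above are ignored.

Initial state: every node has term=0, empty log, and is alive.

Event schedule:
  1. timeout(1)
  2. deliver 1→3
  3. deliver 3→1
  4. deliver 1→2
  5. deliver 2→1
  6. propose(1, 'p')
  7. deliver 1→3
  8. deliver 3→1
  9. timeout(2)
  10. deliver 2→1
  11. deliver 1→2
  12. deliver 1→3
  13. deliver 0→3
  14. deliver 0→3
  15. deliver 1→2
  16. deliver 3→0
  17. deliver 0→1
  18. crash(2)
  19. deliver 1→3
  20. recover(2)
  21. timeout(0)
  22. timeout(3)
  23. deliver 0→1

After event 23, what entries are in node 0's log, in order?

empty

step 1 timeout(1): 1={cand,t=1,log=-}
step 2 deliver 1→3: 3={foll,t=1,log=-}
step 3 deliver 3→1: —
step 4 deliver 1→2: 2={foll,t=1,log=-}
step 5 deliver 2→1: 1={lead,t=1,log=-}
step 6 propose(1,'p'): 1={lead,t=1,log=p}
step 7 deliver 1→3: 3={foll,t=1,log=p}
step 8 deliver 3→1: —
step 9 timeout(2): 2={cand,t=2,log=-}
step 10 deliver 2→1: 1={foll,t=2,log=p}
step 11 deliver 1→2: —
step 12 deliver 1→3: —
step 13 deliver 0→3: —
step 14 deliver 0→3: —
step 15 deliver 1→2: —
step 16 deliver 3→0: —
step 17 deliver 0→1: —
step 18 crash(2): 2={✗cand,t=2,log=-}
step 19 deliver 1→3: —
step 20 recover(2): 2={foll,t=2,log=-}
step 21 timeout(0): 0={cand,t=1,log=-}
step 22 timeout(3): 3={cand,t=2,log=p}
step 23 deliver 0→1: —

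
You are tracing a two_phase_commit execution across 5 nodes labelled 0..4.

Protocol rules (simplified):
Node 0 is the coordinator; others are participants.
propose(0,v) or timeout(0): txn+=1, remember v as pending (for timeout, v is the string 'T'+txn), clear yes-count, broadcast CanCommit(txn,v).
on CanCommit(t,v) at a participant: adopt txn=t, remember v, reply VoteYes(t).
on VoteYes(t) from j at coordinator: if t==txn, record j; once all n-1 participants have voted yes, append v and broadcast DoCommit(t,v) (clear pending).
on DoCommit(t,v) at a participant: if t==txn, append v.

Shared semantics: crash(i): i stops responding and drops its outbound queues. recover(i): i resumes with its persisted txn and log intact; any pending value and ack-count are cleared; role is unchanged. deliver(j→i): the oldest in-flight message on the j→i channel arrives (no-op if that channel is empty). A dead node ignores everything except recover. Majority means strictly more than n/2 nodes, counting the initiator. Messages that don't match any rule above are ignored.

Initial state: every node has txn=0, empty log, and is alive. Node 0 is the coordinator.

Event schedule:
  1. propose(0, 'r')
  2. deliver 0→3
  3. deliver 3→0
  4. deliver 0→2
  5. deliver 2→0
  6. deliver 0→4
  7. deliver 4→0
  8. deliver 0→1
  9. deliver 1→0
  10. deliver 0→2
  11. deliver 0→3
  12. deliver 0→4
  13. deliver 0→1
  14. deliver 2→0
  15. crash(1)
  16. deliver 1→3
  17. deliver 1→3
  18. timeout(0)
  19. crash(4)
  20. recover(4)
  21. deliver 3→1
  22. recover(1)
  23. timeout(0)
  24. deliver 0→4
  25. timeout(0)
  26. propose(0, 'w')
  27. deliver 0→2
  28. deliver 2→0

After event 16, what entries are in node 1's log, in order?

e1 propose(0,'r'): 0[coor,t=1,-]
e2 deliver 0→3: 3[part,t=1,-]
e3 deliver 3→0: ·
e4 deliver 0→2: 2[part,t=1,-]
e5 deliver 2→0: ·
e6 deliver 0→4: 4[part,t=1,-]
e7 deliver 4→0: ·
e8 deliver 0→1: 1[part,t=1,-]
e9 deliver 1→0: 0[coor,t=1,r]
e10 deliver 0→2: 2[part,t=1,r]
e11 deliver 0→3: 3[part,t=1,r]
e12 deliver 0→4: 4[part,t=1,r]
e13 deliver 0→1: 1[part,t=1,r]
e14 deliver 2→0: ·
e15 crash(1): 1[✗part,t=1,r]
e16 deliver 1→3: ·

r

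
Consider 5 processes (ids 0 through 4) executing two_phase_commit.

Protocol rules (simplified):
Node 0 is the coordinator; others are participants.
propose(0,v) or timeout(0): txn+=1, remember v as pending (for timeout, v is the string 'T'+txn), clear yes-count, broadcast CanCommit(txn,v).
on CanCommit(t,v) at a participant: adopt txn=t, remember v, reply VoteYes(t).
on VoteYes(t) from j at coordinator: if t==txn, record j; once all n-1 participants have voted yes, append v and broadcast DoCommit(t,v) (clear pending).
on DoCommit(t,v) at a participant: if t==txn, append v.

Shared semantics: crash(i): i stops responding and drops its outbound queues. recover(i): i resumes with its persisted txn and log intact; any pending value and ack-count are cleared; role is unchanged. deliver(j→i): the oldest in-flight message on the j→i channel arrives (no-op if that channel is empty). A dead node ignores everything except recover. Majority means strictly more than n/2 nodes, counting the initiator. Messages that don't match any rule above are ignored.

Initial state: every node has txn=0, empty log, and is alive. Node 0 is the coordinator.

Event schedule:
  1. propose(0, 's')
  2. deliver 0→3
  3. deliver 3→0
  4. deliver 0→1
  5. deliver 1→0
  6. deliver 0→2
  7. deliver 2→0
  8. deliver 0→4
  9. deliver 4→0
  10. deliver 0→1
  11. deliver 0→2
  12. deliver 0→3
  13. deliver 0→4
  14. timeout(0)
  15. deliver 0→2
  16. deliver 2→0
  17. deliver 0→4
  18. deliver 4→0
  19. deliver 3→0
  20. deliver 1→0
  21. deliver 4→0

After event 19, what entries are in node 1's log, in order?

step 1 propose(0,'s'): 0={coor,t=1,log=-}
step 2 deliver 0→3: 3={part,t=1,log=-}
step 3 deliver 3→0: —
step 4 deliver 0→1: 1={part,t=1,log=-}
step 5 deliver 1→0: —
step 6 deliver 0→2: 2={part,t=1,log=-}
step 7 deliver 2→0: —
step 8 deliver 0→4: 4={part,t=1,log=-}
step 9 deliver 4→0: 0={coor,t=1,log=s}
step 10 deliver 0→1: 1={part,t=1,log=s}
step 11 deliver 0→2: 2={part,t=1,log=s}
step 12 deliver 0→3: 3={part,t=1,log=s}
step 13 deliver 0→4: 4={part,t=1,log=s}
step 14 timeout(0): 0={coor,t=2,log=s}
step 15 deliver 0→2: 2={part,t=2,log=s}
step 16 deliver 2→0: —
step 17 deliver 0→4: 4={part,t=2,log=s}
step 18 deliver 4→0: —
step 19 deliver 3→0: —

s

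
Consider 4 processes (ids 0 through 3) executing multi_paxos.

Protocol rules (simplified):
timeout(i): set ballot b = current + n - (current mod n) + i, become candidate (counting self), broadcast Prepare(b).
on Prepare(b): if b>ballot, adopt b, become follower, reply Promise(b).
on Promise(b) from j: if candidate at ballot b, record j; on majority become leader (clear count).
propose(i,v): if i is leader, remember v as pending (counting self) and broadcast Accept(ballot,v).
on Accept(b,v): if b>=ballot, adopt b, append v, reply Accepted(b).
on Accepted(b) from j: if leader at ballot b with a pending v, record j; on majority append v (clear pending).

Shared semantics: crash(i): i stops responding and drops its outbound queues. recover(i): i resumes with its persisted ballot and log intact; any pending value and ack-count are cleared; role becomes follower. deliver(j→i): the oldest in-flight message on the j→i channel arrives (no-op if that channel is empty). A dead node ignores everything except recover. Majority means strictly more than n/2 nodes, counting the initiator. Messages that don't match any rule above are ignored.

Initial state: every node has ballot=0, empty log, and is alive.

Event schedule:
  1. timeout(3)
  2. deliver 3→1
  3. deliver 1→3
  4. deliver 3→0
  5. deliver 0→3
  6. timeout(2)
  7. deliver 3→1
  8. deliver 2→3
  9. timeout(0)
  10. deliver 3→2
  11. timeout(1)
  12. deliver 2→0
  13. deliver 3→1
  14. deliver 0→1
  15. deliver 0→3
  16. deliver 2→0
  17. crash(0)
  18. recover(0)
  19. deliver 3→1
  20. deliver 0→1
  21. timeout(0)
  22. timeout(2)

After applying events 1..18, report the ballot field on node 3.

[1] timeout(3) → N3(cand b7 [-])
[2] deliver 3→1 → N1(foll b7 [-])
[3] deliver 1→3 → ∅
[4] deliver 3→0 → N0(foll b7 [-])
[5] deliver 0→3 → N3(lead b7 [-])
[6] timeout(2) → N2(cand b6 [-])
[7] deliver 3→1 → ∅
[8] deliver 2→3 → ∅
[9] timeout(0) → N0(cand b8 [-])
[10] deliver 3→2 → N2(foll b7 [-])
[11] timeout(1) → N1(cand b9 [-])
[12] deliver 2→0 → ∅
[13] deliver 3→1 → ∅
[14] deliver 0→1 → ∅
[15] deliver 0→3 → N3(foll b8 [-])
[16] deliver 2→0 → ∅
[17] crash(0) → N0(✗cand b8 [-])
[18] recover(0) → N0(foll b8 [-])

8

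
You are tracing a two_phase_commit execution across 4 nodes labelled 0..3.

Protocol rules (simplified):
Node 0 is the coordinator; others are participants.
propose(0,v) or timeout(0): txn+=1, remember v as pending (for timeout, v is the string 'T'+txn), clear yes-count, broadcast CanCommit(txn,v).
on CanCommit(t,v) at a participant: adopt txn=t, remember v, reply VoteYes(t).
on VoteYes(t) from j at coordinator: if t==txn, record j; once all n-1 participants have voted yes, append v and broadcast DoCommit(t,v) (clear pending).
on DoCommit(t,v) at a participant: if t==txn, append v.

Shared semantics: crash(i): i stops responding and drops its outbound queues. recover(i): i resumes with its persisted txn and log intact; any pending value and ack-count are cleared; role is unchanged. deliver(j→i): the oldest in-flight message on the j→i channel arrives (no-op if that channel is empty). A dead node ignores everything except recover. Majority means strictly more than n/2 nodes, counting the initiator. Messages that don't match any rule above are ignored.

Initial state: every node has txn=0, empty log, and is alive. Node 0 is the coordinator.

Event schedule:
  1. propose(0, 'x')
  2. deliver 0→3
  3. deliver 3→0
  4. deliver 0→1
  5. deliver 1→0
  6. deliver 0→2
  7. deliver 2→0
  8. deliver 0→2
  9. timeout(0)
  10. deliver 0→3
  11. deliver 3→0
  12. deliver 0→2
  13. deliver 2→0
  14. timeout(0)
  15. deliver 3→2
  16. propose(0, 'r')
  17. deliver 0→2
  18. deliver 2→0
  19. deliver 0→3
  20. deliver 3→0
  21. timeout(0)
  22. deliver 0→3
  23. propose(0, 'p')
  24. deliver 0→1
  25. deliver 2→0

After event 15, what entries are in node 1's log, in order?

empty

[1] propose(0,'x') → N0(coor t1 [-])
[2] deliver 0→3 → N3(part t1 [-])
[3] deliver 3→0 → ∅
[4] deliver 0→1 → N1(part t1 [-])
[5] deliver 1→0 → ∅
[6] deliver 0→2 → N2(part t1 [-])
[7] deliver 2→0 → N0(coor t1 [x])
[8] deliver 0→2 → N2(part t1 [x])
[9] timeout(0) → N0(coor t2 [x])
[10] deliver 0→3 → N3(part t1 [x])
[11] deliver 3→0 → ∅
[12] deliver 0→2 → N2(part t2 [x])
[13] deliver 2→0 → ∅
[14] timeout(0) → N0(coor t3 [x])
[15] deliver 3→2 → ∅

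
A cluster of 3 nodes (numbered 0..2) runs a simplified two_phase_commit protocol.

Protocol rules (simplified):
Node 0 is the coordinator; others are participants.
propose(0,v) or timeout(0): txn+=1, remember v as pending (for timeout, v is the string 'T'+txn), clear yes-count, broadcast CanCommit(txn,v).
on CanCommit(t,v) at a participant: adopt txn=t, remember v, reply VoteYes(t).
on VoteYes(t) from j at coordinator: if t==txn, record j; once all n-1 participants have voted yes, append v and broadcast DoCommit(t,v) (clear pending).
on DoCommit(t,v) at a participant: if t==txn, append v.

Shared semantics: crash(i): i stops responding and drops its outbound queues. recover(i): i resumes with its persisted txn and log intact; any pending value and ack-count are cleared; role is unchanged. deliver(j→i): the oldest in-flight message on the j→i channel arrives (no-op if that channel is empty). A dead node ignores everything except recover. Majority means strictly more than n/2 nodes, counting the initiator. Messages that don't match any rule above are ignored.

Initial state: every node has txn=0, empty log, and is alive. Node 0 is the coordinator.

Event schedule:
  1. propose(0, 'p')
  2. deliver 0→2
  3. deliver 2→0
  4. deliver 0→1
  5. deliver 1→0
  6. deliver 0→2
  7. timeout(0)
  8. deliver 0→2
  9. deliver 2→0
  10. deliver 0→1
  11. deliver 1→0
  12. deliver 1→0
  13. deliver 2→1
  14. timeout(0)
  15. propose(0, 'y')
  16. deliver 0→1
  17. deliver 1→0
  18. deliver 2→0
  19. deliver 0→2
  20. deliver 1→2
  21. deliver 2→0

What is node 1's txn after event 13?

e1 propose(0,'p'): 0[coor,t=1,-]
e2 deliver 0→2: 2[part,t=1,-]
e3 deliver 2→0: ·
e4 deliver 0→1: 1[part,t=1,-]
e5 deliver 1→0: 0[coor,t=1,p]
e6 deliver 0→2: 2[part,t=1,p]
e7 timeout(0): 0[coor,t=2,p]
e8 deliver 0→2: 2[part,t=2,p]
e9 deliver 2→0: ·
e10 deliver 0→1: 1[part,t=1,p]
e11 deliver 1→0: ·
e12 deliver 1→0: ·
e13 deliver 2→1: ·

1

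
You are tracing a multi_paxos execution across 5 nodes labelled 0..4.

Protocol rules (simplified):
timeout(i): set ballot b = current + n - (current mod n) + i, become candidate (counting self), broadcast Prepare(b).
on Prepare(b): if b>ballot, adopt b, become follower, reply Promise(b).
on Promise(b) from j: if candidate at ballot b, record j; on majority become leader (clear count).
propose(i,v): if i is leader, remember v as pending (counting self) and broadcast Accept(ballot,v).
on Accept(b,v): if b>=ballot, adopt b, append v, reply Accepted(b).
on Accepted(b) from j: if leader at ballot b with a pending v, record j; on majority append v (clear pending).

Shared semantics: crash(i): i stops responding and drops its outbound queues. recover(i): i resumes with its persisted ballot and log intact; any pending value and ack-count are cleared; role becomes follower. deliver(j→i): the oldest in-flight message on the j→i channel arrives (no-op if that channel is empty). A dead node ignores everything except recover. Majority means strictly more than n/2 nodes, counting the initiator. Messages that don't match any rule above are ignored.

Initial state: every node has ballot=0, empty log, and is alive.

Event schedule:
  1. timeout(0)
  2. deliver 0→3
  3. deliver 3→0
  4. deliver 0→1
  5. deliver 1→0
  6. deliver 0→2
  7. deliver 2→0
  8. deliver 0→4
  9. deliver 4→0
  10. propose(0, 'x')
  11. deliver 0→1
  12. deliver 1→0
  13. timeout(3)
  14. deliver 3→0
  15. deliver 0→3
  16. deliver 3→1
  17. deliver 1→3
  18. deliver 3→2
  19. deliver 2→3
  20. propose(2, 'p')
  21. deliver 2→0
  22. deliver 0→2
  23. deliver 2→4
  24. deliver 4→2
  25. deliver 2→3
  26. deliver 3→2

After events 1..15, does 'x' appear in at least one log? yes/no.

step 1 timeout(0): 0={cand,b=5,log=-}
step 2 deliver 0→3: 3={foll,b=5,log=-}
step 3 deliver 3→0: —
step 4 deliver 0→1: 1={foll,b=5,log=-}
step 5 deliver 1→0: 0={lead,b=5,log=-}
step 6 deliver 0→2: 2={foll,b=5,log=-}
step 7 deliver 2→0: —
step 8 deliver 0→4: 4={foll,b=5,log=-}
step 9 deliver 4→0: —
step 10 propose(0,'x'): —
step 11 deliver 0→1: 1={foll,b=5,log=x}
step 12 deliver 1→0: —
step 13 timeout(3): 3={cand,b=13,log=-}
step 14 deliver 3→0: 0={foll,b=13,log=-}
step 15 deliver 0→3: —

yes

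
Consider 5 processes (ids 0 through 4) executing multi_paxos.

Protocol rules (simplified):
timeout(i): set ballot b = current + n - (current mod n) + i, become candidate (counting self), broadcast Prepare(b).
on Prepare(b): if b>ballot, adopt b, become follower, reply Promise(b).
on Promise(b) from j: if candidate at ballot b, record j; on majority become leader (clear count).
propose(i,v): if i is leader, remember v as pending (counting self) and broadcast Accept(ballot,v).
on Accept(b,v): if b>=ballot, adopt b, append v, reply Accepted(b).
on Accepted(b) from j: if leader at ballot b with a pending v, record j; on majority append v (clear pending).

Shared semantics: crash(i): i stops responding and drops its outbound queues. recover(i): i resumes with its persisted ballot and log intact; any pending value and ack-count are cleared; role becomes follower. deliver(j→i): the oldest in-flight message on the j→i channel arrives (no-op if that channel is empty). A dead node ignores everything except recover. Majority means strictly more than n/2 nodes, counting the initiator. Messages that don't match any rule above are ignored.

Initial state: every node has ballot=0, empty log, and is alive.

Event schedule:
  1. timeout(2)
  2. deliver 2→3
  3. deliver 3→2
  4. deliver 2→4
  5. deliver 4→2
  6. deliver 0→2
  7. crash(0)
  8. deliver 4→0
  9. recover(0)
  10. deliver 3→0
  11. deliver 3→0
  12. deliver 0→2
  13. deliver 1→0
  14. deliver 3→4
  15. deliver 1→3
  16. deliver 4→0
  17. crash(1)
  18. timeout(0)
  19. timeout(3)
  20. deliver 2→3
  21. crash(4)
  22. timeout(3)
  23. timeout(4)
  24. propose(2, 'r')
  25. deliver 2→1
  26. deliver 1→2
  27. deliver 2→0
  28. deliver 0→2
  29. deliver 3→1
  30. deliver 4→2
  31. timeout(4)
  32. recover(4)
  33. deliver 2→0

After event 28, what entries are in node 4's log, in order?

empty

1. timeout(2):  <2:cand b7 ->
2. deliver 2→3:  <3:foll b7 ->
3. deliver 3→2:  nop
4. deliver 2→4:  <4:foll b7 ->
5. deliver 4→2:  <2:lead b7 ->
6. deliver 0→2:  nop
7. crash(0):  <0:✗foll b0 ->
8. deliver 4→0:  nop
9. recover(0):  <0:foll b0 ->
10. deliver 3→0:  nop
11. deliver 3→0:  nop
12. deliver 0→2:  nop
13. deliver 1→0:  nop
14. deliver 3→4:  nop
15. deliver 1→3:  nop
16. deliver 4→0:  nop
17. crash(1):  <1:✗foll b0 ->
18. timeout(0):  <0:cand b5 ->
19. timeout(3):  <3:cand b13 ->
20. deliver 2→3:  nop
21. crash(4):  <4:✗foll b7 ->
22. timeout(3):  <3:cand b18 ->
23. timeout(4):  nop
24. propose(2,'r'):  nop
25. deliver 2→1:  nop
26. deliver 1→2:  nop
27. deliver 2→0:  <0:foll b7 ->
28. deliver 0→2:  nop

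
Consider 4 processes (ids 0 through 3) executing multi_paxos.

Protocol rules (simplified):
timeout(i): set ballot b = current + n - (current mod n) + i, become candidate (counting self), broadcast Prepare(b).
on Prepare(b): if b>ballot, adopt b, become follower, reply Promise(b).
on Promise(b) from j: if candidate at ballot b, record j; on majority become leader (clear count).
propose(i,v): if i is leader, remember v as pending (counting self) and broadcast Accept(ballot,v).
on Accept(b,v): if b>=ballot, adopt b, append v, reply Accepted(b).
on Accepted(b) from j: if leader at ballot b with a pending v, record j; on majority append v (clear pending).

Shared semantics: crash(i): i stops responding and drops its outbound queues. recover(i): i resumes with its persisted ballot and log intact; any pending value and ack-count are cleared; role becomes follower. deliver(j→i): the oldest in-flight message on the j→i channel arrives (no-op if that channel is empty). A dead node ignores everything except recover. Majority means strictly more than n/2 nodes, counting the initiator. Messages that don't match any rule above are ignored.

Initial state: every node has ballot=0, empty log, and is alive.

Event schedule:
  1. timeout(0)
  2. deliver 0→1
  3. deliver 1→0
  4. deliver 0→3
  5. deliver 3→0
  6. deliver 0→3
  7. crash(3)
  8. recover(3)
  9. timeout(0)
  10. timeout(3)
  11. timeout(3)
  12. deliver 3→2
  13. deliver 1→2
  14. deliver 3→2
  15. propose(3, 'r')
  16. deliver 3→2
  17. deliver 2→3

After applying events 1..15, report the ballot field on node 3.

step 1 timeout(0): 0={cand,b=4,log=-}
step 2 deliver 0→1: 1={foll,b=4,log=-}
step 3 deliver 1→0: —
step 4 deliver 0→3: 3={foll,b=4,log=-}
step 5 deliver 3→0: 0={lead,b=4,log=-}
step 6 deliver 0→3: —
step 7 crash(3): 3={✗foll,b=4,log=-}
step 8 recover(3): 3={foll,b=4,log=-}
step 9 timeout(0): 0={cand,b=8,log=-}
step 10 timeout(3): 3={cand,b=11,log=-}
step 11 timeout(3): 3={cand,b=15,log=-}
step 12 deliver 3→2: 2={foll,b=11,log=-}
step 13 deliver 1→2: —
step 14 deliver 3→2: 2={foll,b=15,log=-}
step 15 propose(3,'r'): —

15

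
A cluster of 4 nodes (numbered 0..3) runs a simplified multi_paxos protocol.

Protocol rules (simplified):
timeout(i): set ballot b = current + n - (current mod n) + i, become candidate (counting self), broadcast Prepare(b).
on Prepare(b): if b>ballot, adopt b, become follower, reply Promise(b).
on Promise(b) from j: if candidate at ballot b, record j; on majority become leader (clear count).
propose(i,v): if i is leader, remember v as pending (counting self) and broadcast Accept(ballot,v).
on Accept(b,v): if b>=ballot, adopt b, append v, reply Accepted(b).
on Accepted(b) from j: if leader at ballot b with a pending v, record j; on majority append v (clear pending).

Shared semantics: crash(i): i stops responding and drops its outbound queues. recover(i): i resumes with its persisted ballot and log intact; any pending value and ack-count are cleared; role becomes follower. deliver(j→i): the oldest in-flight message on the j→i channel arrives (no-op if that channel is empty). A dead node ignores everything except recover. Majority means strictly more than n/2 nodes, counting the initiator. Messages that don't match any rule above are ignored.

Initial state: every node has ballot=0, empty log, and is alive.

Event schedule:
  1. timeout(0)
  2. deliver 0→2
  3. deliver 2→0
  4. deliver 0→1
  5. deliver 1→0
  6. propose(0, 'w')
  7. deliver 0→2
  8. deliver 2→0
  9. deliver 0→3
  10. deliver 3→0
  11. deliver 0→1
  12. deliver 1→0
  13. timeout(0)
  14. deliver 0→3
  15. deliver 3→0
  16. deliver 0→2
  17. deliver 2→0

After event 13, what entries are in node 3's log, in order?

after 1 — timeout(0): n0:cand/b4/[-]
after 2 — deliver 0→2: n2:foll/b4/[-]
after 3 — deliver 2→0: ·
after 4 — deliver 0→1: n1:foll/b4/[-]
after 5 — deliver 1→0: n0:lead/b4/[-]
after 6 — propose(0,'w'): ·
after 7 — deliver 0→2: n2:foll/b4/[w]
after 8 — deliver 2→0: ·
after 9 — deliver 0→3: n3:foll/b4/[-]
after 10 — deliver 3→0: ·
after 11 — deliver 0→1: n1:foll/b4/[w]
after 12 — deliver 1→0: n0:lead/b4/[w]
after 13 — timeout(0): n0:cand/b8/[w]

empty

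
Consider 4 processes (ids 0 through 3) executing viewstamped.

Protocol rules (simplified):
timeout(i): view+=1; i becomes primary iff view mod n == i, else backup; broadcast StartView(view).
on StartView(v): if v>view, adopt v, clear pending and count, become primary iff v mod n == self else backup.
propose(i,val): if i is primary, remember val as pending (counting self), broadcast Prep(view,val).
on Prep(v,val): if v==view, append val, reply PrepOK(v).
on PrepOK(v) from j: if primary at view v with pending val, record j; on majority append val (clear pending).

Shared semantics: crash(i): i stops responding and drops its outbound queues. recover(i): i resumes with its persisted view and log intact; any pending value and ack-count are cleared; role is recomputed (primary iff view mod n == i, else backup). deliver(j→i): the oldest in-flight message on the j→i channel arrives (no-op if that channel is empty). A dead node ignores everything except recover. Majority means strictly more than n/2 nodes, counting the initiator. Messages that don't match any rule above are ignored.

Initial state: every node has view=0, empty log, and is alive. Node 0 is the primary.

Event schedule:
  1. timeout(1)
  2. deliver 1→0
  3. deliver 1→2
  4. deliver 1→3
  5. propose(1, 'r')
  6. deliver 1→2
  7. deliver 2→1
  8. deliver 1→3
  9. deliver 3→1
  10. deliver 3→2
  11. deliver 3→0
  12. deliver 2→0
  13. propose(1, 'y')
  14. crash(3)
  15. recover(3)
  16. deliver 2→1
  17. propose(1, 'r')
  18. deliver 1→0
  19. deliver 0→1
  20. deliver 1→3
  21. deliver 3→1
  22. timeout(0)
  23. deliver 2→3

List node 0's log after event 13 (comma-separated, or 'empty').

step 1 timeout(1): 1={prim,v=1,log=-}
step 2 deliver 1→0: 0={back,v=1,log=-}
step 3 deliver 1→2: 2={back,v=1,log=-}
step 4 deliver 1→3: 3={back,v=1,log=-}
step 5 propose(1,'r'): —
step 6 deliver 1→2: 2={back,v=1,log=r}
step 7 deliver 2→1: —
step 8 deliver 1→3: 3={back,v=1,log=r}
step 9 deliver 3→1: 1={prim,v=1,log=r}
step 10 deliver 3→2: —
step 11 deliver 3→0: —
step 12 deliver 2→0: —
step 13 propose(1,'y'): —

empty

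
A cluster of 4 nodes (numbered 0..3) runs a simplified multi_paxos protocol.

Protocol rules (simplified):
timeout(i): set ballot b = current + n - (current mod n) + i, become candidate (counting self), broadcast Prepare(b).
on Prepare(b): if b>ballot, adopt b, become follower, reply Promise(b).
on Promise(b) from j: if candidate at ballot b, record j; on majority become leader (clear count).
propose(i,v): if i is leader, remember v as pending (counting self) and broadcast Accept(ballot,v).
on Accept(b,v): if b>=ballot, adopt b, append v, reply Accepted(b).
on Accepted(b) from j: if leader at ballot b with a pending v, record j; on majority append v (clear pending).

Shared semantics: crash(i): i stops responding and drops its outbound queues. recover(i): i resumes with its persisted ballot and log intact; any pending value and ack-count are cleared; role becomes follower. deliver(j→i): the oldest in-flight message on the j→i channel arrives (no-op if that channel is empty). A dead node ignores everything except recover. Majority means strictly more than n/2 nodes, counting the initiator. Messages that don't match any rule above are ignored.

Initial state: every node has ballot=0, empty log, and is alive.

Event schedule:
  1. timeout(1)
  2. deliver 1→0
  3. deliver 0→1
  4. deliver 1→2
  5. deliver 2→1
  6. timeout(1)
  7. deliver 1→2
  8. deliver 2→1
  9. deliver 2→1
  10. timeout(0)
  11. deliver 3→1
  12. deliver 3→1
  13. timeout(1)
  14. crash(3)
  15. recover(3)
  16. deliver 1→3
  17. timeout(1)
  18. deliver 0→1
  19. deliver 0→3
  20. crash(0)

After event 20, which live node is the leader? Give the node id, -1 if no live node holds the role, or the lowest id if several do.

after 1 — timeout(1): n1:cand/b5/[-]
after 2 — deliver 1→0: n0:foll/b5/[-]
after 3 — deliver 0→1: ·
after 4 — deliver 1→2: n2:foll/b5/[-]
after 5 — deliver 2→1: n1:lead/b5/[-]
after 6 — timeout(1): n1:cand/b9/[-]
after 7 — deliver 1→2: n2:foll/b9/[-]
after 8 — deliver 2→1: ·
after 9 — deliver 2→1: ·
after 10 — timeout(0): n0:cand/b8/[-]
after 11 — deliver 3→1: ·
after 12 — deliver 3→1: ·
after 13 — timeout(1): n1:cand/b13/[-]
after 14 — crash(3): n3:✗foll/b0/[-]
after 15 — recover(3): n3:foll/b0/[-]
after 16 — deliver 1→3: n3:foll/b5/[-]
after 17 — timeout(1): n1:cand/b17/[-]
after 18 — deliver 0→1: ·
after 19 — deliver 0→3: n3:foll/b8/[-]
after 20 — crash(0): n0:✗cand/b8/[-]

-1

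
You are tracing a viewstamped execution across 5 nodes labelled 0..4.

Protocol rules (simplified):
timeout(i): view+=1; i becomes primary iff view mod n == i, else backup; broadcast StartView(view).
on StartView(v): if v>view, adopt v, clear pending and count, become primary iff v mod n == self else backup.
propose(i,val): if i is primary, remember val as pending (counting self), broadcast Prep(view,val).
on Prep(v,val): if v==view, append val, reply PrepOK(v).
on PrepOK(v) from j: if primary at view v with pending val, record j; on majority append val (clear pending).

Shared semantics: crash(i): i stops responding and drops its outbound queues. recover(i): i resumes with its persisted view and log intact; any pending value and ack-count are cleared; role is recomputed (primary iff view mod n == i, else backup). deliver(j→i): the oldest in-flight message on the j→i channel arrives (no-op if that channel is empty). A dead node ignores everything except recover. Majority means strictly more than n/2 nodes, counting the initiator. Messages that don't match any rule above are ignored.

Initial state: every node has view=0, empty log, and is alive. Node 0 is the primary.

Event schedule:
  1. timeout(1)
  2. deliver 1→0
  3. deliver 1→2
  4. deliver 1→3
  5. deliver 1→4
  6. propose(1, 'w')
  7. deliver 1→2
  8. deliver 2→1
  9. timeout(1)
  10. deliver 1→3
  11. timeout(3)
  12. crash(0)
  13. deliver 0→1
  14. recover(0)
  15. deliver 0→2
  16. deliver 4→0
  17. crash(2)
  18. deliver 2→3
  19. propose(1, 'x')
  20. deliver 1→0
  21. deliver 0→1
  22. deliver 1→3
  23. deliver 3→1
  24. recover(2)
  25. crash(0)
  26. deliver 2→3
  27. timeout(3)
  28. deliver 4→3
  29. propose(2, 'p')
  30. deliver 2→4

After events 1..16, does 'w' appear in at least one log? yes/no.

after 1 — timeout(1): n1:prim/v1/[-]
after 2 — deliver 1→0: n0:back/v1/[-]
after 3 — deliver 1→2: n2:back/v1/[-]
after 4 — deliver 1→3: n3:back/v1/[-]
after 5 — deliver 1→4: n4:back/v1/[-]
after 6 — propose(1,'w'): ·
after 7 — deliver 1→2: n2:back/v1/[w]
after 8 — deliver 2→1: ·
after 9 — timeout(1): n1:back/v2/[-]
after 10 — deliver 1→3: n3:back/v1/[w]
after 11 — timeout(3): n3:back/v2/[w]
after 12 — crash(0): n0:✗back/v1/[-]
after 13 — deliver 0→1: ·
after 14 — recover(0): n0:back/v1/[-]
after 15 — deliver 0→2: ·
after 16 — deliver 4→0: ·

yes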